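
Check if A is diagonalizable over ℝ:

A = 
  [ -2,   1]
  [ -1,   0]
No

tr(A) = -2, det(A) = 1
Characteristic polynomial: λ² - tr(A)λ + det(A) = λ² + 2λ + 1
λ² + 2λ + 1 = (λ + 1)²
Eigenvalues: -1, -1
λ=-1: alg. mult. = 2, geom. mult. = 2 - rank(A - (-1)I) = 2 - 1 = 1
Sum of geometric multiplicities = 1 < n = 2, so there aren't enough independent eigenvectors.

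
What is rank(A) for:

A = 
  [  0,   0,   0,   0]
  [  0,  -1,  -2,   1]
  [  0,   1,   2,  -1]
rank(A) = 1

Row reduce:
Swap R1 ↔ R2
R3 → R3 + (1)·R1
REF = 
  [  0,  -1,  -2,   1]
  [  0,   0,   0,   0]
  [  0,   0,   0,   0]
Pivot columns: 2 → 1 pivot.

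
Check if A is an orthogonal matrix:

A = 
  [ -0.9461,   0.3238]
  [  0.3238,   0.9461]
Yes

AᵀA = 
  [  1,   0]
  [  0,   1]
≈ I (equal to I up to the 4-dp rounding of the entries)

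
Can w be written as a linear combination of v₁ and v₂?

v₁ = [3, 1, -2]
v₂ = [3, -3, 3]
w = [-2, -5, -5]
No

Form the augmented matrix and row-reduce:
[v₁|v₂|w] = 
  [  3,   3,  -2]
  [  1,  -3,  -5]
  [ -2,   3,  -5]
R2 → R2 - (1/3)·R1
R3 → R3 + (2/3)·R1
R3 → R3 + (5/4)·R2
REF = 
  [    3,     3,    -2]
  [    0,    -4, -13/3]
  [    0,     0, -47/4]

Row 3 reads [0 0 | -47/4], i.e. 0 = -47/4, so the system is inconsistent and w ∉ span{v₁, v₂}.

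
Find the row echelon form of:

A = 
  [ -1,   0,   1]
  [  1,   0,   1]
Row operations:
R2 → R2 + (1)·R1

Resulting echelon form:
REF = 
  [ -1,   0,   1]
  [  0,   0,   2]

Rank = 2 (number of non-zero pivot rows).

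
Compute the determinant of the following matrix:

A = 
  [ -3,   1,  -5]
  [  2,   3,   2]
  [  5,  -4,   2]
Cofactor expansion along row 1:
det(A) = (-3)·((3)(2) - (2)(-4)) - (1)·((2)(2) - (2)(5)) + (-5)·((2)(-4) - (3)(5))
  = (-3)(14) - (1)(-6) + (-5)(-23)
  = 79

det(A) = 79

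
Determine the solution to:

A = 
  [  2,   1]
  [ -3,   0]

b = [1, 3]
x = [-1, 3]

Row reduce the augmented matrix [A|b]:
R2 → R2 + (3/2)·R1
REF = 
  [  2,   1,   1]
  [  0, 3/2, 9/2]

Back-substitution:
x₂ = (9/2) / (3/2) = 3
x₁ = (1 - (1)(3)) / 2 = -1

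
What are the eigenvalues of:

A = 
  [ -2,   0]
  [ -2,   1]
λ = 1, -2

tr(A) = -1, det(A) = -2
Characteristic polynomial: λ² - tr(A)λ + det(A) = λ² + λ - 2
λ² + λ - 2 = (λ + 2)(λ - 1)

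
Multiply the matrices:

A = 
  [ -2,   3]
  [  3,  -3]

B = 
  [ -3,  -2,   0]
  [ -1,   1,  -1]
AB = 
  [  3,   7,  -3]
  [ -6,  -9,   3]

A is 2×2 and B is 2×3, so AB is 2×3. Each entry is (row of A)·(column of B):
AB[1,1] = (-2)(-3) + (3)(-1) = 3
AB[1,2] = (-2)(-2) + (3)(1) = 7
AB[1,3] = (-2)(0) + (3)(-1) = -3
AB[2,1] = (3)(-3) + (-3)(-1) = -6
AB[2,2] = (3)(-2) + (-3)(1) = -9
AB[2,3] = (3)(0) + (-3)(-1) = 3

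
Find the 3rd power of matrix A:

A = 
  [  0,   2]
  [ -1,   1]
A^3 = 
  [ -2,  -2]
  [  1,  -3]

A² = A·A:
A²[1,1] = (0)(0) + (2)(-1) = -2
A²[1,2] = (0)(2) + (2)(1) = 2
A²[2,1] = (-1)(0) + (1)(-1) = -1
A²[2,2] = (-1)(2) + (1)(1) = -1
A² = 
  [ -2,   2]
  [ -1,  -1]

A^3 = A^2·A:
A^3[1,1] = (-2)(0) + (2)(-1) = -2
A^3[1,2] = (-2)(2) + (2)(1) = -2
A^3[2,1] = (-1)(0) + (-1)(-1) = 1
A^3[2,2] = (-1)(2) + (-1)(1) = -3
A^3 = 
  [ -2,  -2]
  [  1,  -3]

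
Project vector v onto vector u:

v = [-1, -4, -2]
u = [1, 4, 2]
proj_u(v) = [-1, -4, -2]

v·u = (-1)(1) + (-4)(4) + (-2)(2) = -21
u·u = (1)² + (4)² + (2)² = 21
proj_u(v) = (v·u / u·u) × u = (-21/21) × u = (-1) × u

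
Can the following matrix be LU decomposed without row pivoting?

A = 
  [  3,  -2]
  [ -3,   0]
Yes.
A[1,1] = 3 ≠ 0, so Gaussian elimination proceeds without a row swap: multiplier ℓ₂₁ = (-3)/(3) = -1, and U[2,2] = 0 - (-1)(-2) = -2.
L = 
  [  1,   0]
  [ -1,   1]
U = 
  [  3,  -2]
  [  0,  -2]
Check row 2 of LU: [(-1)(3), (-1)(-2) + (-2)] = [-3, 0] = row 2 of A ✓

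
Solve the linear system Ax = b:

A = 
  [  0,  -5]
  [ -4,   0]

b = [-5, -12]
Row reduce the augmented matrix [A|b]:
Swap R1 ↔ R2
REF = 
  [ -4,   0, -12]
  [  0,  -5,  -5]

Back-substitution:
x₂ = (-5) / (-5) = 1
x₁ = (-12 - (0)(1)) / (-4) = 3

x = [3, 1]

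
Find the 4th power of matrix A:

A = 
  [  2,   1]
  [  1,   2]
A^4 = 
  [ 41,  40]
  [ 40,  41]

A² = A·A:
A²[1,1] = (2)(2) + (1)(1) = 5
A²[1,2] = (2)(1) + (1)(2) = 4
A²[2,1] = (1)(2) + (2)(1) = 4
A²[2,2] = (1)(1) + (2)(2) = 5
A² = 
  [  5,   4]
  [  4,   5]

A^3 = A^2·A:
A^3[1,1] = (5)(2) + (4)(1) = 14
A^3[1,2] = (5)(1) + (4)(2) = 13
A^3[2,1] = (4)(2) + (5)(1) = 13
A^3[2,2] = (4)(1) + (5)(2) = 14
A^3 = 
  [ 14,  13]
  [ 13,  14]

A^4 = A^3·A:
A^4[1,1] = (14)(2) + (13)(1) = 41
A^4[1,2] = (14)(1) + (13)(2) = 40
A^4[2,1] = (13)(2) + (14)(1) = 40
A^4[2,2] = (13)(1) + (14)(2) = 41
A^4 = 
  [ 41,  40]
  [ 40,  41]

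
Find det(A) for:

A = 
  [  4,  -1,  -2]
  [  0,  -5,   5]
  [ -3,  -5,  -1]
Cofactor expansion along row 1:
det(A) = (4)·((-5)(-1) - (5)(-5)) - (-1)·((0)(-1) - (5)(-3)) + (-2)·((0)(-5) - (-5)(-3))
  = (4)(30) - (-1)(15) + (-2)(-15)
  = 165

det(A) = 165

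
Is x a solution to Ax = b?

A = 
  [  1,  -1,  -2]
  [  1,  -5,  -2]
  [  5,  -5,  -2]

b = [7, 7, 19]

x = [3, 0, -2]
Yes

Ax = [7, 7, 19] = b ✓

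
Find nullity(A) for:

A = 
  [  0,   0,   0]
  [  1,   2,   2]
nullity(A) = 2

Row reduce:
Swap R1 ↔ R2
REF = 
  [  1,   2,   2]
  [  0,   0,   0]
Pivot columns: 1 → 1 pivot.
rank(A) = 1, so nullity(A) = 3 - 1 = 2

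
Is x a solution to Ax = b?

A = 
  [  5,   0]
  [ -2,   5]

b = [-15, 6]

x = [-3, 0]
Yes

Ax = [-15, 6] = b ✓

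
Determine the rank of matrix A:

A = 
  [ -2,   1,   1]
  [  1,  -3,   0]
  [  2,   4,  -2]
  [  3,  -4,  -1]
Row reduce:
R2 → R2 + (1/2)·R1
R3 → R3 + (1)·R1
R4 → R4 + (3/2)·R1
R3 → R3 + (2)·R2
R4 → R4 - (1)·R2
REF = 
  [  -2,    1,    1]
  [   0, -5/2,  1/2]
  [   0,    0,    0]
  [   0,    0,    0]
Pivot columns: 1, 2 → 2 pivots.

rank(A) = 2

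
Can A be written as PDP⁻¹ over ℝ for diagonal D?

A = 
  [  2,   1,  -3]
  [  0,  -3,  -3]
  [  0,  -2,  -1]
Yes

Characteristic polynomial: det(λI - A) = λ³ + 2λ² - 11λ + 6
Testing integer divisors of the constant term: p(2) = 0, so (λ - 2) is a factor:
p(λ) = (λ - 2)(λ² + 4λ - 3)
λ² + 4λ - 3 = 0  ⇒  λ = (-4 ± √((4)² - 4·(-3)))/2 = (-4 ± √(28))/2
  = -2 + √7,  -2 - √7
Eigenvalues: 2, -2 + √7, -2 - √7  (≈ 2, 0.6458, -4.646)
The two irrational eigenvalues are distinct (simple), so each has alg. mult. = geom. mult. = 1.
λ=2: alg. mult. = 1, geom. mult. = 3 - rank(A - (2)I) = 3 - 2 = 1
Sum of geometric multiplicities equals n, so A has n independent eigenvectors.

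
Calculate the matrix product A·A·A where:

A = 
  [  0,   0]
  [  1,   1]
A² = A·A:
A²[1,1] = (0)(0) + (0)(1) = 0
A²[1,2] = (0)(0) + (0)(1) = 0
A²[2,1] = (1)(0) + (1)(1) = 1
A²[2,2] = (1)(0) + (1)(1) = 1
A² = 
  [  0,   0]
  [  1,   1]

A^3 = A^2·A:
A^3[1,1] = (0)(0) + (0)(1) = 0
A^3[1,2] = (0)(0) + (0)(1) = 0
A^3[2,1] = (1)(0) + (1)(1) = 1
A^3[2,2] = (1)(0) + (1)(1) = 1
A^3 = 
  [  0,   0]
  [  1,   1]

Therefore
A^3 = 
  [  0,   0]
  [  1,   1]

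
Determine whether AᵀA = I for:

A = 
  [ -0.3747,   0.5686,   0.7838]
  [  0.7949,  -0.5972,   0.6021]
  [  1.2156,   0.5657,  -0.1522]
No

AᵀA = 
  [  2.2499,  -0.0001,  -0.0001]
  [ -0.0001,   1,   0]
  [ -0.0001,   0,   1]
≠ I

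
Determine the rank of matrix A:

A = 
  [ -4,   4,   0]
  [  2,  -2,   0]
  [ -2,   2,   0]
Row reduce:
R2 → R2 + (1/2)·R1
R3 → R3 - (1/2)·R1
REF = 
  [ -4,   4,   0]
  [  0,   0,   0]
  [  0,   0,   0]
Pivot columns: 1 → 1 pivot.

rank(A) = 1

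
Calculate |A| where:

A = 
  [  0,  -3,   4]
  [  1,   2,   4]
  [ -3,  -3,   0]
Cofactor expansion along row 1:
det(A) = (0)·((2)(0) - (4)(-3)) - (-3)·((1)(0) - (4)(-3)) + (4)·((1)(-3) - (2)(-3))
  = (0)(12) - (-3)(12) + (4)(3)
  = 48

det(A) = 48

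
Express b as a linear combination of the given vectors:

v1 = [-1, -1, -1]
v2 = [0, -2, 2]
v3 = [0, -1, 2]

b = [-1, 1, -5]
c1 = 1, c2 = 0, c3 = -2

b = 1·v1 + 0·v2 + -2·v3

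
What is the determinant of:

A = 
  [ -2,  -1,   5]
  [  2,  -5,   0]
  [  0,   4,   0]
Cofactor expansion along row 1:
det(A) = (-2)·((-5)(0) - (0)(4)) - (-1)·((2)(0) - (0)(0)) + (5)·((2)(4) - (-5)(0))
  = (-2)(0) - (-1)(0) + (5)(8)
  = 40

det(A) = 40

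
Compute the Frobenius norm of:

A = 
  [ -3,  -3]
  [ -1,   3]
||A||_F = 5.292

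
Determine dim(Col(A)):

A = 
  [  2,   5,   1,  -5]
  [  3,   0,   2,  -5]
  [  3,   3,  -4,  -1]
Row reduce:
R2 → R2 - (3/2)·R1
R3 → R3 - (3/2)·R1
R3 → R3 - (3/5)·R2
REF = 
  [    2,     5,     1,    -5]
  [    0, -15/2,   1/2,   5/2]
  [    0,     0, -29/5,     5]
Pivot columns: 1, 2, 3 → 3 pivots.
dim(Col(A)) = number of pivot columns = 3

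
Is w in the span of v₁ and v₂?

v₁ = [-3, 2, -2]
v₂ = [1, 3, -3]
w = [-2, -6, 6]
Yes

Form the augmented matrix and row-reduce:
[v₁|v₂|w] = 
  [ -3,   1,  -2]
  [  2,   3,  -6]
  [ -2,  -3,   6]
R2 → R2 + (2/3)·R1
R3 → R3 - (2/3)·R1
R3 → R3 + (1)·R2
REF = 
  [   -3,     1,    -2]
  [    0,  11/3, -22/3]
  [    0,     0,     0]

No row of the form [0 0 | nonzero], so the system is consistent. Back-substitution gives c₁ = 0, c₂ = -2: w = (0)·v₁ + (-2)·v₂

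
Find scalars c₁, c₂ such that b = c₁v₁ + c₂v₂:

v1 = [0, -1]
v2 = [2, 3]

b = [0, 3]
c1 = -3, c2 = 0

b = -3·v1 + 0·v2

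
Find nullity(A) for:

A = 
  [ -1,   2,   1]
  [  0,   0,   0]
nullity(A) = 2

Row reduce:
(no row operations needed)
REF = 
  [ -1,   2,   1]
  [  0,   0,   0]
Pivot columns: 1 → 1 pivot.
rank(A) = 1, so nullity(A) = 3 - 1 = 2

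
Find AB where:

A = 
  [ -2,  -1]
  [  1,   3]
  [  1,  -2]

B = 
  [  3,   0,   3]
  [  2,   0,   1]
A is 3×2 and B is 2×3, so AB is 3×3. Each entry is (row of A)·(column of B):
AB[1,1] = (-2)(3) + (-1)(2) = -8
AB[1,2] = (-2)(0) + (-1)(0) = 0
AB[1,3] = (-2)(3) + (-1)(1) = -7
AB[2,1] = (1)(3) + (3)(2) = 9
AB[2,2] = (1)(0) + (3)(0) = 0
AB[2,3] = (1)(3) + (3)(1) = 6
AB[3,1] = (1)(3) + (-2)(2) = -1
AB[3,2] = (1)(0) + (-2)(0) = 0
AB[3,3] = (1)(3) + (-2)(1) = 1

AB = 
  [ -8,   0,  -7]
  [  9,   0,   6]
  [ -1,   0,   1]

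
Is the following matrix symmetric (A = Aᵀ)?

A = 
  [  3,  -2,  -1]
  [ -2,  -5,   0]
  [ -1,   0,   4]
Yes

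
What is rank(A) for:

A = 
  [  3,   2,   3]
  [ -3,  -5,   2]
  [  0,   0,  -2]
Row reduce:
R2 → R2 + (1)·R1
REF = 
  [  3,   2,   3]
  [  0,  -3,   5]
  [  0,   0,  -2]
Pivot columns: 1, 2, 3 → 3 pivots.

rank(A) = 3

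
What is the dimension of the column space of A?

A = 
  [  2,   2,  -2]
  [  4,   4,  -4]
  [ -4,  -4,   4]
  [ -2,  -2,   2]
Row reduce:
R2 → R2 - (2)·R1
R3 → R3 + (2)·R1
R4 → R4 + (1)·R1
REF = 
  [  2,   2,  -2]
  [  0,   0,   0]
  [  0,   0,   0]
  [  0,   0,   0]
Pivot columns: 1 → 1 pivot.
dim(Col(A)) = number of pivot columns = 1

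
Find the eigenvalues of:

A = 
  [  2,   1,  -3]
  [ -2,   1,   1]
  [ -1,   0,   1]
λ = 0, 2, 2

Characteristic polynomial: det(λI - A) = λ³ - 4λ² + 4λ
The constant term is 0, so λ = 0 is a root: p(λ) = λ(λ² - 4λ + 4)
λ² - 4λ + 4 = (λ - 2)²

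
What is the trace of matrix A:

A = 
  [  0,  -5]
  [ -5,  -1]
-1

tr(A) = 0 + -1 = -1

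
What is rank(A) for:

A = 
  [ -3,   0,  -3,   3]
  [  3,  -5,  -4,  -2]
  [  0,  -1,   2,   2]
rank(A) = 3

Row reduce:
R2 → R2 + (1)·R1
R3 → R3 - (1/5)·R2
REF = 
  [  -3,    0,   -3,    3]
  [   0,   -5,   -7,    1]
  [   0,    0, 17/5,  9/5]
Pivot columns: 1, 2, 3 → 3 pivots.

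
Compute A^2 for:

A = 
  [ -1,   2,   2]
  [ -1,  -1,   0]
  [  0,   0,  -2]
A² = A·A:
A²[1,1] = (-1)(-1) + (2)(-1) + (2)(0) = -1
A²[1,2] = (-1)(2) + (2)(-1) + (2)(0) = -4
A²[1,3] = (-1)(2) + (2)(0) + (2)(-2) = -6
A²[2,1] = (-1)(-1) + (-1)(-1) + (0)(0) = 2
A²[2,2] = (-1)(2) + (-1)(-1) + (0)(0) = -1
A²[2,3] = (-1)(2) + (-1)(0) + (0)(-2) = -2
A²[3,1] = (0)(-1) + (0)(-1) + (-2)(0) = 0
A²[3,2] = (0)(2) + (0)(-1) + (-2)(0) = 0
A²[3,3] = (0)(2) + (0)(0) + (-2)(-2) = 4
A² = 
  [ -1,  -4,  -6]
  [  2,  -1,  -2]
  [  0,   0,   4]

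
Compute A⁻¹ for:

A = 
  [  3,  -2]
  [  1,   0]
det(A) = (3)(0) - (-2)(1) = 2
For a 2×2 matrix, A⁻¹ = (1/det(A)) · [[d, -b], [-c, a]]
    = (1/2) · [[0, 2], [-1, 3]]

A⁻¹ = 
  [   0,    1]
  [-1/2,  3/2]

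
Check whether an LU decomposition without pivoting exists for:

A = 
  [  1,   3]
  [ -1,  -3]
Yes.
A[1,1] = 1 ≠ 0, so Gaussian elimination proceeds without a row swap: multiplier ℓ₂₁ = (-1)/(1) = -1, and U[2,2] = -3 - (-1)(3) = 0.
L = 
  [  1,   0]
  [ -1,   1]
U = 
  [  1,   3]
  [  0,   0]
Check row 2 of LU: [(-1)(1), (-1)(3) + 0] = [-1, -3] = row 2 of A ✓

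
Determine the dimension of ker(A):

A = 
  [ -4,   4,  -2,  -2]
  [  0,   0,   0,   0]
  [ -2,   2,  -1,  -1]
nullity(A) = 3

Row reduce:
R3 → R3 - (1/2)·R1
REF = 
  [ -4,   4,  -2,  -2]
  [  0,   0,   0,   0]
  [  0,   0,   0,   0]
Pivot columns: 1 → 1 pivot.
rank(A) = 1, so nullity(A) = 4 - 1 = 3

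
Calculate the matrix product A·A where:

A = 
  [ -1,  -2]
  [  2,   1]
A² = A·A:
A²[1,1] = (-1)(-1) + (-2)(2) = -3
A²[1,2] = (-1)(-2) + (-2)(1) = 0
A²[2,1] = (2)(-1) + (1)(2) = 0
A²[2,2] = (2)(-2) + (1)(1) = -3
A² = 
  [ -3,   0]
  [  0,  -3]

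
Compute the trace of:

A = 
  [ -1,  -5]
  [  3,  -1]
-2

tr(A) = -1 + -1 = -2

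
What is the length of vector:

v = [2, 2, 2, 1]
3.606

||v||₂ = √((2)² + (2)² + (2)² + (1)²) = √13 = 3.606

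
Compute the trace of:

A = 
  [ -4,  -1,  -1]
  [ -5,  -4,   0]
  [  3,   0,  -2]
-10

tr(A) = -4 + -4 + -2 = -10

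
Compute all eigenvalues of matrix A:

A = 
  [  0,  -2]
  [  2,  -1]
λ = (-1 + i√15)/2, (-1 - i√15)/2  (≈ -0.5 + 1.936i, -0.5 - 1.936i)

tr(A) = -1, det(A) = 4
Characteristic polynomial: λ² - tr(A)λ + det(A) = λ² + λ + 4
λ² + λ + 4 = 0  ⇒  λ = (-1 ± √((1)² - 4·(4)))/2 = (-1 ± √(-15))/2
  = (-1 + i√15)/2,  (-1 - i√15)/2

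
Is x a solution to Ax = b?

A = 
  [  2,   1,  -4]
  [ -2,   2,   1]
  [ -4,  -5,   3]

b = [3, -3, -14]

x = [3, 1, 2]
No

Ax = [-1, -2, -11] ≠ b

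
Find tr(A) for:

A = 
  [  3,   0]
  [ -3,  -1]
2

tr(A) = 3 + -1 = 2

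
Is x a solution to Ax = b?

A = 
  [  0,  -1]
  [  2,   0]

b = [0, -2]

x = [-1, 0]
Yes

Ax = [0, -2] = b ✓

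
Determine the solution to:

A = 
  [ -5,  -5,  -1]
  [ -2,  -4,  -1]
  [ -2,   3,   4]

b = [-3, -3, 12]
x = [0, 0, 3]

Row reduce the augmented matrix [A|b]:
R2 → R2 - (2/5)·R1
R3 → R3 - (2/5)·R1
R3 → R3 + (5/2)·R2
REF = 
  [   -5,    -5,    -1,    -3]
  [    0,    -2,  -3/5,  -9/5]
  [    0,     0, 29/10, 87/10]

Back-substitution:
x₃ = (87/10) / (29/10) = 3
x₂ = (-9/5 - (-3/5)(3)) / (-2) = 0
x₁ = (-3 - (-5)(0) - (-1)(3)) / (-5) = 0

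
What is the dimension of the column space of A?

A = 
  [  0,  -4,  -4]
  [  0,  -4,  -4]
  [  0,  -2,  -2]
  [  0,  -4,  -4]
Row reduce:
R2 → R2 - (1)·R1
R3 → R3 - (1/2)·R1
R4 → R4 - (1)·R1
REF = 
  [  0,  -4,  -4]
  [  0,   0,   0]
  [  0,   0,   0]
  [  0,   0,   0]
Pivot columns: 2 → 1 pivot.
dim(Col(A)) = number of pivot columns = 1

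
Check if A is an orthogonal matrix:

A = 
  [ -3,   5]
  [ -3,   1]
No

AᵀA = 
  [ 18, -18]
  [-18,  26]
≠ I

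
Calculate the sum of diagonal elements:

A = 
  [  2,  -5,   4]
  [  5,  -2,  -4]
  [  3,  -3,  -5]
-5

tr(A) = 2 + -2 + -5 = -5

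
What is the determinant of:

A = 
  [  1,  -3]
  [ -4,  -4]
For a 2×2 matrix, det = ad - bc = (1)(-4) - (-3)(-4) = -16

det(A) = -16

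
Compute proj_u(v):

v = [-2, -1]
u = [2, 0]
v·u = (-2)(2) + (-1)(0) = -4
u·u = (2)² + (0)² = 4
proj_u(v) = (v·u / u·u) × u = (-4/4) × u = (-1) × u

proj_u(v) = [-2, 0]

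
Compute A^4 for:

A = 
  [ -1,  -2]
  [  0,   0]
A² = A·A:
A²[1,1] = (-1)(-1) + (-2)(0) = 1
A²[1,2] = (-1)(-2) + (-2)(0) = 2
A²[2,1] = (0)(-1) + (0)(0) = 0
A²[2,2] = (0)(-2) + (0)(0) = 0
A² = 
  [  1,   2]
  [  0,   0]

A^3 = A^2·A:
A^3[1,1] = (1)(-1) + (2)(0) = -1
A^3[1,2] = (1)(-2) + (2)(0) = -2
A^3[2,1] = (0)(-1) + (0)(0) = 0
A^3[2,2] = (0)(-2) + (0)(0) = 0
A^3 = 
  [ -1,  -2]
  [  0,   0]

A^4 = A^3·A:
A^4[1,1] = (-1)(-1) + (-2)(0) = 1
A^4[1,2] = (-1)(-2) + (-2)(0) = 2
A^4[2,1] = (0)(-1) + (0)(0) = 0
A^4[2,2] = (0)(-2) + (0)(0) = 0
A^4 = 
  [  1,   2]
  [  0,   0]

Therefore
A^4 = 
  [  1,   2]
  [  0,   0]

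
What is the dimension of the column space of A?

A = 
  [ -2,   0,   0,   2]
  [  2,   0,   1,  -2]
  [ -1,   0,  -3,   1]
Row reduce:
R2 → R2 + (1)·R1
R3 → R3 - (1/2)·R1
R3 → R3 + (3)·R2
REF = 
  [ -2,   0,   0,   2]
  [  0,   0,   1,   0]
  [  0,   0,   0,   0]
Pivot columns: 1, 3 → 2 pivots.
dim(Col(A)) = number of pivot columns = 2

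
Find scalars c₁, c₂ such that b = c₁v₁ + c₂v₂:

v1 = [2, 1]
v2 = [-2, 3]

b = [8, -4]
c1 = 2, c2 = -2

b = 2·v1 + -2·v2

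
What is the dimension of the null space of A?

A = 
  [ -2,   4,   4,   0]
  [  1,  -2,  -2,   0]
nullity(A) = 3

Row reduce:
R2 → R2 + (1/2)·R1
REF = 
  [ -2,   4,   4,   0]
  [  0,   0,   0,   0]
Pivot columns: 1 → 1 pivot.
rank(A) = 1, so nullity(A) = 4 - 1 = 3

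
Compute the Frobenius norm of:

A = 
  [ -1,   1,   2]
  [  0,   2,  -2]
||A||_F = 3.742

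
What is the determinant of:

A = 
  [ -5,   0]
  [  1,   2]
For a 2×2 matrix, det = ad - bc = (-5)(2) - (0)(1) = -10

det(A) = -10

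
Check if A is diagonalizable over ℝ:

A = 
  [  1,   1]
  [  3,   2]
Yes

tr(A) = 3, det(A) = -1
Characteristic polynomial: λ² - tr(A)λ + det(A) = λ² - 3λ - 1
λ² - 3λ - 1 = 0  ⇒  λ = (3 ± √((-3)² - 4·(-1)))/2 = (3 ± √(13))/2
  = (3 + √13)/2,  (3 - √13)/2
Eigenvalues: (3 + √13)/2, (3 - √13)/2  (≈ 3.303, -0.3028)
The two irrational eigenvalues are distinct (simple), so each has alg. mult. = geom. mult. = 1.
Sum of geometric multiplicities equals n, so A has n independent eigenvectors.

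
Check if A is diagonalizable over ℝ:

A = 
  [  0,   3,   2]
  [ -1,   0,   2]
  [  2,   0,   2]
No

Characteristic polynomial: det(λI - A) = λ³ - 2λ² - λ - 18
By the rational root theorem any rational root is an integer dividing 18; none of those is a root, so p(λ) has no rational roots and hence (being an irreducible cubic) no repeated roots.
Discriminant of the cubic: Δ = -9964
Δ < 0 ⇒ one real eigenvalue and a complex-conjugate pair: λ ≈ 3.636, -0.8182 + 2.069i, -0.8182 - 2.069i
Has complex eigenvalues (not diagonalizable over ℝ).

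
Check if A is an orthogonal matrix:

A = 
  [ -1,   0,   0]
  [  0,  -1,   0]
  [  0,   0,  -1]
Yes

AᵀA = 
  [  1,   0,   0]
  [  0,   1,   0]
  [  0,   0,   1]
= I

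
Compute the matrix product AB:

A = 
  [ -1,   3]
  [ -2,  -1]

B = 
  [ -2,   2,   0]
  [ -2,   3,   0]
A is 2×2 and B is 2×3, so AB is 2×3. Each entry is (row of A)·(column of B):
AB[1,1] = (-1)(-2) + (3)(-2) = -4
AB[1,2] = (-1)(2) + (3)(3) = 7
AB[1,3] = (-1)(0) + (3)(0) = 0
AB[2,1] = (-2)(-2) + (-1)(-2) = 6
AB[2,2] = (-2)(2) + (-1)(3) = -7
AB[2,3] = (-2)(0) + (-1)(0) = 0

AB = 
  [ -4,   7,   0]
  [  6,  -7,   0]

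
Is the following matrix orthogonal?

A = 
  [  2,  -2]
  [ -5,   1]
No

AᵀA = 
  [ 29,  -9]
  [ -9,   5]
≠ I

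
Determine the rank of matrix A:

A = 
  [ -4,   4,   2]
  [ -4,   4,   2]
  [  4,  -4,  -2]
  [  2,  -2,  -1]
Row reduce:
R2 → R2 - (1)·R1
R3 → R3 + (1)·R1
R4 → R4 + (1/2)·R1
REF = 
  [ -4,   4,   2]
  [  0,   0,   0]
  [  0,   0,   0]
  [  0,   0,   0]
Pivot columns: 1 → 1 pivot.

rank(A) = 1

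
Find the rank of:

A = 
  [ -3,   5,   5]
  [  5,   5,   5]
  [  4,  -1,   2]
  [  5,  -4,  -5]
Row reduce:
R2 → R2 + (5/3)·R1
R3 → R3 + (4/3)·R1
R4 → R4 + (5/3)·R1
R3 → R3 - (17/40)·R2
R4 → R4 - (13/40)·R2
R4 → R4 + (1/3)·R3
REF = 
  [  -3,    5,    5]
  [   0, 40/3, 40/3]
  [   0,    0,    3]
  [   0,    0,    0]
Pivot columns: 1, 2, 3 → 3 pivots.

rank(A) = 3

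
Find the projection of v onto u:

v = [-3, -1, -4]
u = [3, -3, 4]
proj_u(v) = [-33/17, 33/17, -44/17]

v·u = (-3)(3) + (-1)(-3) + (-4)(4) = -22
u·u = (3)² + (-3)² + (4)² = 34
proj_u(v) = (v·u / u·u) × u = (-22/34) × u = (-11/17) × u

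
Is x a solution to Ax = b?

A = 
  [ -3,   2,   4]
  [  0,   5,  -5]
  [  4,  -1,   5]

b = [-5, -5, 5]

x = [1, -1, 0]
Yes

Ax = [-5, -5, 5] = b ✓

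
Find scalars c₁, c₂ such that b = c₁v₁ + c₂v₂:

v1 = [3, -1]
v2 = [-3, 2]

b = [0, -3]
c1 = -3, c2 = -3

b = -3·v1 + -3·v2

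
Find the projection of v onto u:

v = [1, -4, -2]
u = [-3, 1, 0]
v·u = (1)(-3) + (-4)(1) + (-2)(0) = -7
u·u = (-3)² + (1)² + (0)² = 10
proj_u(v) = (v·u / u·u) × u = (-7/10) × u

proj_u(v) = [21/10, -7/10, 0]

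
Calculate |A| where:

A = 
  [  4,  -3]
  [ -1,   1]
1

For a 2×2 matrix, det = ad - bc = (4)(1) - (-3)(-1) = 1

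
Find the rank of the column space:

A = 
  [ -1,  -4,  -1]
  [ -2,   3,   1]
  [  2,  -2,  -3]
dim(Col(A)) = 3

Row reduce:
R2 → R2 - (2)·R1
R3 → R3 + (2)·R1
R3 → R3 + (10/11)·R2
REF = 
  [    -1,     -4,     -1]
  [     0,     11,      3]
  [     0,      0, -25/11]
Pivot columns: 1, 2, 3 → 3 pivots.
dim(Col(A)) = number of pivot columns = 3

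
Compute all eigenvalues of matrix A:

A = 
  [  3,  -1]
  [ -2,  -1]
tr(A) = 2, det(A) = -5
Characteristic polynomial: λ² - tr(A)λ + det(A) = λ² - 2λ - 5
λ² - 2λ - 5 = 0  ⇒  λ = (2 ± √((-2)² - 4·(-5)))/2 = (2 ± √(24))/2
  = 1 + √6,  1 - √6

λ = 1 + √6, 1 - √6  (≈ 3.449, -1.449)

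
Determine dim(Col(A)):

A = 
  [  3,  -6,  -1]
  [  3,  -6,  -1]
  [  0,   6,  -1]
Row reduce:
R2 → R2 - (1)·R1
Swap R2 ↔ R3
REF = 
  [  3,  -6,  -1]
  [  0,   6,  -1]
  [  0,   0,   0]
Pivot columns: 1, 2 → 2 pivots.
dim(Col(A)) = number of pivot columns = 2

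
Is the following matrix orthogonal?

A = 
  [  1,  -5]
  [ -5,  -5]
No

AᵀA = 
  [ 26,  20]
  [ 20,  50]
≠ I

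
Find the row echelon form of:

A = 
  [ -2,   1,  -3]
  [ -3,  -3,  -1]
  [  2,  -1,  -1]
Row operations:
R2 → R2 - (3/2)·R1
R3 → R3 + (1)·R1

Resulting echelon form:
REF = 
  [  -2,    1,   -3]
  [   0, -9/2,  7/2]
  [   0,    0,   -4]

Rank = 3 (number of non-zero pivot rows).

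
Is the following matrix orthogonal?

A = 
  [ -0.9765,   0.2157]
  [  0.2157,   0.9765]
Yes

AᵀA = 
  [  1.0001,   0]
  [  0,   1.0001]
≈ I (equal to I up to the 4-dp rounding of the entries)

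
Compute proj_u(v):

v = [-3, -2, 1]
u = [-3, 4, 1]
v·u = (-3)(-3) + (-2)(4) + (1)(1) = 2
u·u = (-3)² + (4)² + (1)² = 26
proj_u(v) = (v·u / u·u) × u = (2/26) × u = (1/13) × u

proj_u(v) = [-3/13, 4/13, 1/13]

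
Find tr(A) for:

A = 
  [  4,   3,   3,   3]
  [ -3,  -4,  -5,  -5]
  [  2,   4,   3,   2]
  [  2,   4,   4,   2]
5

tr(A) = 4 + -4 + 3 + 2 = 5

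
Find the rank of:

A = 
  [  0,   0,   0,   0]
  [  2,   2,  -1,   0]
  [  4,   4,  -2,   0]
Row reduce:
Swap R1 ↔ R2
R3 → R3 - (2)·R1
REF = 
  [  2,   2,  -1,   0]
  [  0,   0,   0,   0]
  [  0,   0,   0,   0]
Pivot columns: 1 → 1 pivot.

rank(A) = 1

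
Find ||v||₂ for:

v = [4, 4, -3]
6.403

||v||₂ = √((4)² + (4)² + (-3)²) = √41 = 6.403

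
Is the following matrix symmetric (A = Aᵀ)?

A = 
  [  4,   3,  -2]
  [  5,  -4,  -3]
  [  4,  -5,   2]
No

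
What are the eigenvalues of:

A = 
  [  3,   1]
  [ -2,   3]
λ = 3 + i√2, 3 - i√2  (≈ 3 + 1.414i, 3 - 1.414i)

tr(A) = 6, det(A) = 11
Characteristic polynomial: λ² - tr(A)λ + det(A) = λ² - 6λ + 11
λ² - 6λ + 11 = 0  ⇒  λ = (6 ± √((-6)² - 4·(11)))/2 = (6 ± √(-8))/2
  = 3 + i√2,  3 - i√2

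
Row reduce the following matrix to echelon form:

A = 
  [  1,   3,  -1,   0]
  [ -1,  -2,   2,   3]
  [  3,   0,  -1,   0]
Row operations:
R2 → R2 + (1)·R1
R3 → R3 - (3)·R1
R3 → R3 + (9)·R2

Resulting echelon form:
REF = 
  [  1,   3,  -1,   0]
  [  0,   1,   1,   3]
  [  0,   0,  11,  27]

Rank = 3 (number of non-zero pivot rows).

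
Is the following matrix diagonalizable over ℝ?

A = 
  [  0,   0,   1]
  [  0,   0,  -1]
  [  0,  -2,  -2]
Yes

Characteristic polynomial: det(λI - A) = λ³ + 2λ² - 2λ
The constant term is 0, so λ = 0 is a root: p(λ) = λ(λ² + 2λ - 2)
λ² + 2λ - 2 = 0  ⇒  λ = (-2 ± √((2)² - 4·(-2)))/2 = (-2 ± √(12))/2
  = -1 + √3,  -1 - √3
Eigenvalues: 0, -1 + √3, -1 - √3  (≈ 0, 0.7321, -2.732)
The two irrational eigenvalues are distinct (simple), so each has alg. mult. = geom. mult. = 1.
λ=0: alg. mult. = 1, geom. mult. = 3 - rank(A - (0)I) = 3 - 2 = 1
Sum of geometric multiplicities equals n, so A has n independent eigenvectors.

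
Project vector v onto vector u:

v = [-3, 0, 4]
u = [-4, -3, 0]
proj_u(v) = [-48/25, -36/25, 0]

v·u = (-3)(-4) + (0)(-3) + (4)(0) = 12
u·u = (-4)² + (-3)² + (0)² = 25
proj_u(v) = (v·u / u·u) × u = (12/25) × u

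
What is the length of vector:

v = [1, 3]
3.162

||v||₂ = √((1)² + (3)²) = √10 = 3.162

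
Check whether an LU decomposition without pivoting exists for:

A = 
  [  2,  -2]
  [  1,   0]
Yes.
A[1,1] = 2 ≠ 0, so Gaussian elimination proceeds without a row swap: multiplier ℓ₂₁ = (1)/(2) = 1/2, and U[2,2] = 0 - (1/2)(-2) = 1.
L = 
  [  1,   0]
  [1/2,   1]
U = 
  [  2,  -2]
  [  0,   1]
Check row 2 of LU: [(1/2)(2), (1/2)(-2) + 1] = [1, 0] = row 2 of A ✓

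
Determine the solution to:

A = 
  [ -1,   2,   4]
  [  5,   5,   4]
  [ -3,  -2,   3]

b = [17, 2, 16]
x = [-3, 1, 3]

Row reduce the augmented matrix [A|b]:
R2 → R2 + (5)·R1
R3 → R3 - (3)·R1
R3 → R3 + (8/15)·R2
REF = 
  [  -1,    2,    4,   17]
  [   0,   15,   24,   87]
  [   0,    0, 19/5, 57/5]

Back-substitution:
x₃ = (57/5) / (19/5) = 3
x₂ = (87 - (24)(3)) / 15 = 1
x₁ = (17 - (2)(1) - (4)(3)) / (-1) = -3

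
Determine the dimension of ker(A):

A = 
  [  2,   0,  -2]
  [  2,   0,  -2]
nullity(A) = 2

Row reduce:
R2 → R2 - (1)·R1
REF = 
  [  2,   0,  -2]
  [  0,   0,   0]
Pivot columns: 1 → 1 pivot.
rank(A) = 1, so nullity(A) = 3 - 1 = 2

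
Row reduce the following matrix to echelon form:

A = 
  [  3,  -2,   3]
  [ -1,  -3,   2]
Row operations:
R2 → R2 + (1/3)·R1

Resulting echelon form:
REF = 
  [    3,    -2,     3]
  [    0, -11/3,     3]

Rank = 2 (number of non-zero pivot rows).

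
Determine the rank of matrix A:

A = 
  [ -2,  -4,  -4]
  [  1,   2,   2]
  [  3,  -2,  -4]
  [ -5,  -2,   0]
rank(A) = 2

Row reduce:
R2 → R2 + (1/2)·R1
R3 → R3 + (3/2)·R1
R4 → R4 - (5/2)·R1
Swap R2 ↔ R3
R4 → R4 + (1)·R2
REF = 
  [ -2,  -4,  -4]
  [  0,  -8, -10]
  [  0,   0,   0]
  [  0,   0,   0]
Pivot columns: 1, 2 → 2 pivots.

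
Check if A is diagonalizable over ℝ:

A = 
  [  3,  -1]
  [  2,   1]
No

tr(A) = 4, det(A) = 5
Characteristic polynomial: λ² - tr(A)λ + det(A) = λ² - 4λ + 5
λ² - 4λ + 5 = 0  ⇒  λ = (4 ± √((-4)² - 4·(5)))/2 = (4 ± √(-4))/2
  = 2 + i,  2 - i
Eigenvalues: 2 + i, 2 - i  (≈ 2 + 1i, 2 - 1i)
Has complex eigenvalues (not diagonalizable over ℝ).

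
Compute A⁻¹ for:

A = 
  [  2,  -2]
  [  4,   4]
det(A) = (2)(4) - (-2)(4) = 16
For a 2×2 matrix, A⁻¹ = (1/det(A)) · [[d, -b], [-c, a]]
    = (1/16) · [[4, 2], [-4, 2]]

A⁻¹ = 
  [ 1/4,  1/8]
  [-1/4,  1/8]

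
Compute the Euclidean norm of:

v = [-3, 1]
3.162

||v||₂ = √((-3)² + (1)²) = √10 = 3.162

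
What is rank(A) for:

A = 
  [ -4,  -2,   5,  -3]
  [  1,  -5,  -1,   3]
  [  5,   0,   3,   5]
Row reduce:
R2 → R2 + (1/4)·R1
R3 → R3 + (5/4)·R1
R3 → R3 - (5/11)·R2
REF = 
  [    -4,     -2,      5,     -3]
  [     0,  -11/2,    1/4,    9/4]
  [     0,      0, 201/22,   5/22]
Pivot columns: 1, 2, 3 → 3 pivots.

rank(A) = 3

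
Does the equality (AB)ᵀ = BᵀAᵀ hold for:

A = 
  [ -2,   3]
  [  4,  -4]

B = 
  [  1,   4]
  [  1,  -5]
Yes

(AB)ᵀ = 
  [  1,   0]
  [-23,  36]

BᵀAᵀ = 
  [  1,   0]
  [-23,  36]

Both sides are equal — this is the standard identity (AB)ᵀ = BᵀAᵀ, which holds for all A, B.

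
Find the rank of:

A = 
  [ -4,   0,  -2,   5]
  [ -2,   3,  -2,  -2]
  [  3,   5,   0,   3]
rank(A) = 3

Row reduce:
R2 → R2 - (1/2)·R1
R3 → R3 + (3/4)·R1
R3 → R3 - (5/3)·R2
REF = 
  [  -4,    0,   -2,    5]
  [   0,    3,   -1, -9/2]
  [   0,    0,  1/6, 57/4]
Pivot columns: 1, 2, 3 → 3 pivots.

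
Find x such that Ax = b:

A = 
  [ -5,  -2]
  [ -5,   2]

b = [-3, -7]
x = [1, -1]

Row reduce the augmented matrix [A|b]:
R2 → R2 - (1)·R1
REF = 
  [ -5,  -2,  -3]
  [  0,   4,  -4]

Back-substitution:
x₂ = (-4) / 4 = -1
x₁ = (-3 - (-2)(-1)) / (-5) = 1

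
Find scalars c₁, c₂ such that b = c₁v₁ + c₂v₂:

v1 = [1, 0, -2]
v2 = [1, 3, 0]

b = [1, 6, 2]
c1 = -1, c2 = 2

b = -1·v1 + 2·v2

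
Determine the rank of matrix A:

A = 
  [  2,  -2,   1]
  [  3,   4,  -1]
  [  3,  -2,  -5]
Row reduce:
R2 → R2 - (3/2)·R1
R3 → R3 - (3/2)·R1
R3 → R3 - (1/7)·R2
REF = 
  [    2,    -2,     1]
  [    0,     7,  -5/2]
  [    0,     0, -43/7]
Pivot columns: 1, 2, 3 → 3 pivots.

rank(A) = 3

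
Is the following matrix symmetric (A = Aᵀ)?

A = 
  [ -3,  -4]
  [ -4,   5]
Yes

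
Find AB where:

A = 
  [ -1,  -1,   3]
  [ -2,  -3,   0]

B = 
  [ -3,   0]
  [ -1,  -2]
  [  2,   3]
A is 2×3 and B is 3×2, so AB is 2×2. Each entry is (row of A)·(column of B):
AB[1,1] = (-1)(-3) + (-1)(-1) + (3)(2) = 10
AB[1,2] = (-1)(0) + (-1)(-2) + (3)(3) = 11
AB[2,1] = (-2)(-3) + (-3)(-1) + (0)(2) = 9
AB[2,2] = (-2)(0) + (-3)(-2) + (0)(3) = 6

AB = 
  [ 10,  11]
  [  9,   6]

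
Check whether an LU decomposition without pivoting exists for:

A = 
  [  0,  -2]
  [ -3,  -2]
No.
A[1,1] = 0 but A[2,1] = -3 ≠ 0. Any LU with L unit lower triangular has (LU)[1,1] = U[1,1] and (LU)[2,1] = L[2,1]·U[1,1]; matching A forces U[1,1] = 0, which then forces (LU)[2,1] = 0 ≠ -3. A row swap (pivoting) is required.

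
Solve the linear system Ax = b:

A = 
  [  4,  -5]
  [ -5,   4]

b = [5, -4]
x = [0, -1]

Row reduce the augmented matrix [A|b]:
R2 → R2 + (5/4)·R1
REF = 
  [   4,   -5,    5]
  [   0, -9/4,  9/4]

Back-substitution:
x₂ = (9/4) / (-9/4) = -1
x₁ = (5 - (-5)(-1)) / 4 = 0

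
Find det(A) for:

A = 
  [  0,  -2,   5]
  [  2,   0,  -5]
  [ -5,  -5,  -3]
Cofactor expansion along row 1:
det(A) = (0)·((0)(-3) - (-5)(-5)) - (-2)·((2)(-3) - (-5)(-5)) + (5)·((2)(-5) - (0)(-5))
  = (0)(-25) - (-2)(-31) + (5)(-10)
  = -112

det(A) = -112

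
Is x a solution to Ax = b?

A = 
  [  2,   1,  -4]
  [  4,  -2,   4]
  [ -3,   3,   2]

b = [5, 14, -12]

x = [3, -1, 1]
No

Ax = [1, 18, -10] ≠ b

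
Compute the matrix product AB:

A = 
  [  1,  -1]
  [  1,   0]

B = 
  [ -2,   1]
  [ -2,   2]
AB = 
  [  0,  -1]
  [ -2,   1]

A is 2×2 and B is 2×2, so AB is 2×2. Each entry is (row of A)·(column of B):
AB[1,1] = (1)(-2) + (-1)(-2) = 0
AB[1,2] = (1)(1) + (-1)(2) = -1
AB[2,1] = (1)(-2) + (0)(-2) = -2
AB[2,2] = (1)(1) + (0)(2) = 1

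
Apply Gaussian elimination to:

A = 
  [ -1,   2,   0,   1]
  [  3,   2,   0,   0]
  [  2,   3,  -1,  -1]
Row operations:
R2 → R2 + (3)·R1
R3 → R3 + (2)·R1
R3 → R3 - (7/8)·R2

Resulting echelon form:
REF = 
  [   -1,     2,     0,     1]
  [    0,     8,     0,     3]
  [    0,     0,    -1, -13/8]

Rank = 3 (number of non-zero pivot rows).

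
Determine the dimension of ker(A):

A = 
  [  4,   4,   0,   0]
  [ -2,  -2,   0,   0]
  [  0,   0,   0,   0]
nullity(A) = 3

Row reduce:
R2 → R2 + (1/2)·R1
REF = 
  [  4,   4,   0,   0]
  [  0,   0,   0,   0]
  [  0,   0,   0,   0]
Pivot columns: 1 → 1 pivot.
rank(A) = 1, so nullity(A) = 4 - 1 = 3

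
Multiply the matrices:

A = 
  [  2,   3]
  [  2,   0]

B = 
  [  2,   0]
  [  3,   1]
AB = 
  [ 13,   3]
  [  4,   0]

A is 2×2 and B is 2×2, so AB is 2×2. Each entry is (row of A)·(column of B):
AB[1,1] = (2)(2) + (3)(3) = 13
AB[1,2] = (2)(0) + (3)(1) = 3
AB[2,1] = (2)(2) + (0)(3) = 4
AB[2,2] = (2)(0) + (0)(1) = 0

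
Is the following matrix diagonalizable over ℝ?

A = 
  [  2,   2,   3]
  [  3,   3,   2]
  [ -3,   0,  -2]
No

Characteristic polynomial: det(λI - A) = λ³ - 3λ² - λ - 15
By the rational root theorem any rational root is an integer dividing 15; none of those is a root, so p(λ) has no rational roots and hence (being an irreducible cubic) no repeated roots.
Discriminant of the cubic: Δ = -8492
Δ < 0 ⇒ one real eigenvalue and a complex-conjugate pair: λ ≈ 4.124, -0.5622 + 1.822i, -0.5622 - 1.822i
Has complex eigenvalues (not diagonalizable over ℝ).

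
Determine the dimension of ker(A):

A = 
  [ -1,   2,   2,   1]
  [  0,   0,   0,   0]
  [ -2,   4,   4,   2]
nullity(A) = 3

Row reduce:
R3 → R3 - (2)·R1
REF = 
  [ -1,   2,   2,   1]
  [  0,   0,   0,   0]
  [  0,   0,   0,   0]
Pivot columns: 1 → 1 pivot.
rank(A) = 1, so nullity(A) = 4 - 1 = 3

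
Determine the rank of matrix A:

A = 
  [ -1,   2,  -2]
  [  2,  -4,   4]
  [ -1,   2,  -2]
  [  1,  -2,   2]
rank(A) = 1

Row reduce:
R2 → R2 + (2)·R1
R3 → R3 - (1)·R1
R4 → R4 + (1)·R1
REF = 
  [ -1,   2,  -2]
  [  0,   0,   0]
  [  0,   0,   0]
  [  0,   0,   0]
Pivot columns: 1 → 1 pivot.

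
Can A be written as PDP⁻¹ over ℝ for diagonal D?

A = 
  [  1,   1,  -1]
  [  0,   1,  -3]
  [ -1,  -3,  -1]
Yes

Characteristic polynomial: det(λI - A) = λ³ - λ² - 11λ + 8
By the rational root theorem any rational root is an integer dividing 8; none of those is a root, so p(λ) has no rational roots and hence (being an irreducible cubic) no repeated roots.
Discriminant of the cubic: Δ = 5333
Δ > 0 ⇒ three distinct real eigenvalues: λ ≈ -3.207, 0.714, 3.493
Three distinct real eigenvalues, so A has 3 independent eigenvectors.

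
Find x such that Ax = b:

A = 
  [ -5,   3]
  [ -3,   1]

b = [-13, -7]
Row reduce the augmented matrix [A|b]:
R2 → R2 - (3/5)·R1
REF = 
  [  -5,    3,  -13]
  [   0, -4/5,  4/5]

Back-substitution:
x₂ = (4/5) / (-4/5) = -1
x₁ = (-13 - (3)(-1)) / (-5) = 2

x = [2, -1]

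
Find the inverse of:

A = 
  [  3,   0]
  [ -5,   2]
det(A) = (3)(2) - (0)(-5) = 6
For a 2×2 matrix, A⁻¹ = (1/det(A)) · [[d, -b], [-c, a]]
    = (1/6) · [[2, 0], [5, 3]]

A⁻¹ = 
  [1/3,   0]
  [5/6, 1/2]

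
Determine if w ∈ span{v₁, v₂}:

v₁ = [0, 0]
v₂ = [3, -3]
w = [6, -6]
Yes

Form the augmented matrix and row-reduce:
[v₁|v₂|w] = 
  [  0,   3,   6]
  [  0,  -3,  -6]
R2 → R2 + (1)·R1
REF = 
  [  0,   3,   6]
  [  0,   0,   0]

No row of the form [0 0 | nonzero], so the system is consistent. Back-substitution gives c₁ = 0, c₂ = 2: w = (0)·v₁ + (2)·v₂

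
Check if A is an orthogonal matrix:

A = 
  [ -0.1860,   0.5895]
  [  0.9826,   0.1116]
No

AᵀA = 
  [  1.0001,   0]
  [  0,   0.3600]
≠ I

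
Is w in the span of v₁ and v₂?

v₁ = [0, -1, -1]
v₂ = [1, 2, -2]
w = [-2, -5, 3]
Yes

Form the augmented matrix and row-reduce:
[v₁|v₂|w] = 
  [  0,   1,  -2]
  [ -1,   2,  -5]
  [ -1,  -2,   3]
Swap R1 ↔ R2
R3 → R3 - (1)·R1
R3 → R3 + (4)·R2
REF = 
  [ -1,   2,  -5]
  [  0,   1,  -2]
  [  0,   0,   0]

No row of the form [0 0 | nonzero], so the system is consistent. Back-substitution gives c₁ = 1, c₂ = -2: w = (1)·v₁ + (-2)·v₂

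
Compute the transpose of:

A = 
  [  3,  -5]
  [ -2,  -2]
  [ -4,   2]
Aᵀ = 
  [  3,  -2,  -4]
  [ -5,  -2,   2]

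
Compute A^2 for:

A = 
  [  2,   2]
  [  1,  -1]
A² = A·A:
A²[1,1] = (2)(2) + (2)(1) = 6
A²[1,2] = (2)(2) + (2)(-1) = 2
A²[2,1] = (1)(2) + (-1)(1) = 1
A²[2,2] = (1)(2) + (-1)(-1) = 3
A² = 
  [  6,   2]
  [  1,   3]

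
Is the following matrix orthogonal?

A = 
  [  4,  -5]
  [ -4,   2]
No

AᵀA = 
  [ 32, -28]
  [-28,  29]
≠ I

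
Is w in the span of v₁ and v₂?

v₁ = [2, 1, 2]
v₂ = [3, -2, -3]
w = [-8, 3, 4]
Yes

Form the augmented matrix and row-reduce:
[v₁|v₂|w] = 
  [  2,   3,  -8]
  [  1,  -2,   3]
  [  2,  -3,   4]
R2 → R2 - (1/2)·R1
R3 → R3 - (1)·R1
R3 → R3 - (12/7)·R2
REF = 
  [   2,    3,   -8]
  [   0, -7/2,    7]
  [   0,    0,    0]

No row of the form [0 0 | nonzero], so the system is consistent. Back-substitution gives c₁ = -1, c₂ = -2: w = (-1)·v₁ + (-2)·v₂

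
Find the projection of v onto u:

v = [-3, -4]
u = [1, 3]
v·u = (-3)(1) + (-4)(3) = -15
u·u = (1)² + (3)² = 10
proj_u(v) = (v·u / u·u) × u = (-15/10) × u = (-3/2) × u

proj_u(v) = [-3/2, -9/2]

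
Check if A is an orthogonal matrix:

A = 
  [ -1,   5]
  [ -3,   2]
No

AᵀA = 
  [ 10, -11]
  [-11,  29]
≠ I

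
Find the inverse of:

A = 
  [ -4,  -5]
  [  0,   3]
det(A) = (-4)(3) - (-5)(0) = -12
For a 2×2 matrix, A⁻¹ = (1/det(A)) · [[d, -b], [-c, a]]
    = (-1/12) · [[3, 5], [0, -4]]

A⁻¹ = 
  [ -1/4, -5/12]
  [    0,   1/3]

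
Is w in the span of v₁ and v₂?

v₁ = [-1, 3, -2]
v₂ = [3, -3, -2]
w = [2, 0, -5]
No

Form the augmented matrix and row-reduce:
[v₁|v₂|w] = 
  [ -1,   3,   2]
  [  3,  -3,   0]
  [ -2,  -2,  -5]
R2 → R2 + (3)·R1
R3 → R3 - (2)·R1
R3 → R3 + (4/3)·R2
REF = 
  [ -1,   3,   2]
  [  0,   6,   6]
  [  0,   0,  -1]

Row 3 reads [0 0 | -1], i.e. 0 = -1, so the system is inconsistent and w ∉ span{v₁, v₂}.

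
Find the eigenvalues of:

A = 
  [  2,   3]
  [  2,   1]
tr(A) = 3, det(A) = -4
Characteristic polynomial: λ² - tr(A)λ + det(A) = λ² - 3λ - 4
λ² - 3λ - 4 = (λ + 1)(λ - 4)

λ = 4, -1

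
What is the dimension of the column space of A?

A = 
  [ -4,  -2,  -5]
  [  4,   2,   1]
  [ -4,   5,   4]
dim(Col(A)) = 3

Row reduce:
R2 → R2 + (1)·R1
R3 → R3 - (1)·R1
Swap R2 ↔ R3
REF = 
  [ -4,  -2,  -5]
  [  0,   7,   9]
  [  0,   0,  -4]
Pivot columns: 1, 2, 3 → 3 pivots.
dim(Col(A)) = number of pivot columns = 3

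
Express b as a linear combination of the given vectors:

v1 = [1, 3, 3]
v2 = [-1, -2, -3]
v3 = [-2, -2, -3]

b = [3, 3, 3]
c1 = 1, c2 = 2, c3 = -2

b = 1·v1 + 2·v2 + -2·v3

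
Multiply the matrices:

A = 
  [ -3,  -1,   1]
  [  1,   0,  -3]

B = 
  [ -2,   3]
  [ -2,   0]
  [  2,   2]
AB = 
  [ 10,  -7]
  [ -8,  -3]

A is 2×3 and B is 3×2, so AB is 2×2. Each entry is (row of A)·(column of B):
AB[1,1] = (-3)(-2) + (-1)(-2) + (1)(2) = 10
AB[1,2] = (-3)(3) + (-1)(0) + (1)(2) = -7
AB[2,1] = (1)(-2) + (0)(-2) + (-3)(2) = -8
AB[2,2] = (1)(3) + (0)(0) + (-3)(2) = -3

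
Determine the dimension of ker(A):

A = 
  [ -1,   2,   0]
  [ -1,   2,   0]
nullity(A) = 2

Row reduce:
R2 → R2 - (1)·R1
REF = 
  [ -1,   2,   0]
  [  0,   0,   0]
Pivot columns: 1 → 1 pivot.
rank(A) = 1, so nullity(A) = 3 - 1 = 2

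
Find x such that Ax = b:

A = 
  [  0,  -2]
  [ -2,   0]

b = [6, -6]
x = [3, -3]

Row reduce the augmented matrix [A|b]:
Swap R1 ↔ R2
REF = 
  [ -2,   0,  -6]
  [  0,  -2,   6]

Back-substitution:
x₂ = 6 / (-2) = -3
x₁ = (-6 - (0)(-3)) / (-2) = 3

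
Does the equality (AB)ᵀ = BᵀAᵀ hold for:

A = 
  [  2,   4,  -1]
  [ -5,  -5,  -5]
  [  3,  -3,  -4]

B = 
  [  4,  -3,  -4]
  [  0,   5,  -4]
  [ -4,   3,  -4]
Yes

(AB)ᵀ = 
  [ 12,   0,  28]
  [ 11, -25, -36]
  [-20,  60,  16]

BᵀAᵀ = 
  [ 12,   0,  28]
  [ 11, -25, -36]
  [-20,  60,  16]

Both sides are equal — this is the standard identity (AB)ᵀ = BᵀAᵀ, which holds for all A, B.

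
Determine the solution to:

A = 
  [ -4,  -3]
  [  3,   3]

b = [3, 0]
x = [-3, 3]

Row reduce the augmented matrix [A|b]:
R2 → R2 + (3/4)·R1
REF = 
  [ -4,  -3,   3]
  [  0, 3/4, 9/4]

Back-substitution:
x₂ = (9/4) / (3/4) = 3
x₁ = (3 - (-3)(3)) / (-4) = -3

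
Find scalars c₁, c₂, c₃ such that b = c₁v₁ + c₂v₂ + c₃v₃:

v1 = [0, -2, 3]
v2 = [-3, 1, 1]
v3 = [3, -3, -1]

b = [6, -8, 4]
c1 = 2, c2 = -1, c3 = 1

b = 2·v1 + -1·v2 + 1·v3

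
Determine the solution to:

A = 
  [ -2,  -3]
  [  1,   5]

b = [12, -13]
Row reduce the augmented matrix [A|b]:
R2 → R2 + (1/2)·R1
REF = 
  [ -2,  -3,  12]
  [  0, 7/2,  -7]

Back-substitution:
x₂ = (-7) / (7/2) = -2
x₁ = (12 - (-3)(-2)) / (-2) = -3

x = [-3, -2]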